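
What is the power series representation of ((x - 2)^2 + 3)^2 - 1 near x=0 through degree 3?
-8·x^3 + 30·x^2 - 56·x + 48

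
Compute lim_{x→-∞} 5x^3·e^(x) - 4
The product is a 0·∞ indeterminate form at x → -∞.
Rewrite the product as 5x^3 / e^(-x) (an ∞/∞ form) and apply L'Hôpital, or use the standard hierarchy e^(|x|) ≫ |x^3| as x → -∞.
The indeterminate product → 0, so the limit = -4.

Final answer: -4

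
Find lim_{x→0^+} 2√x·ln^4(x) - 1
The product is a 0·∞ indeterminate form at x → 0⁺.
Rewrite the product as 2·ln^4(x) / x^(-1/2) and apply L'Hôpital, or use the standard hierarchy x^(-1/2) ≫ |ln x|^4 as x → 0⁺.
The indeterminate product → 0, so the limit = -1.

Final answer: -1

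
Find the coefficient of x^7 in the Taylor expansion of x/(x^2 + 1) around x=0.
Expand to order 7: x/(x^2 + 1) = -x^7 + x^5 - x^3 + x + O(x^8).
The coefficient of x^7 is -1.

Final answer: -1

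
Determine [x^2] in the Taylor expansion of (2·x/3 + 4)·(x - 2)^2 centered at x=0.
Expand to order 2: (2·x/3 + 4)·(x - 2)^2 = 4·x^2/3 - 40·x/3 + 16 + O(x^3).
The coefficient of x^2 is 4/3.

Final answer: 4/3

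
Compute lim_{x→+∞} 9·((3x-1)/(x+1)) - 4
Evaluate the dominant behaviour as x → +∞; each term tends to a finite value or vanishes.
Limit = 23.

Final answer: 23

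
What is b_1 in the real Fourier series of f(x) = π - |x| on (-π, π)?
b_1 = (1/π) ∫_{-π}^{π} f(x)·sin(1x) dx.
Evaluate the integral (use parity and integration by parts as needed): b_1 = 0.

Final answer: 0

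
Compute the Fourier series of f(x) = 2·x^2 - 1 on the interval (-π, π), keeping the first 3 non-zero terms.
-8·cos(x) + 2·cos(2·x) - 1 + 2·π^2/3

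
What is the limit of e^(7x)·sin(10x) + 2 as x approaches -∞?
Evaluate the dominant behaviour as x → -∞; each term tends to a finite value or vanishes.
Limit = 2.

Final answer: 2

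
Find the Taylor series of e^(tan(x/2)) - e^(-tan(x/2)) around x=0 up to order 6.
37·x^5/1920 + x^3/8 + x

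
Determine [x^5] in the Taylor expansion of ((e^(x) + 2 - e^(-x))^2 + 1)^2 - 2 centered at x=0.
Expand to order 5: ((e^(x) + 2 - e^(-x))^2 + 1)^2 - 2 = 98·x^5/3 + 152·x^4/3 + 232·x^3/3 + 104·x^2 + 80·x + 23 + O(x^6).
The coefficient of x^5 is 98/3.

Final answer: 98/3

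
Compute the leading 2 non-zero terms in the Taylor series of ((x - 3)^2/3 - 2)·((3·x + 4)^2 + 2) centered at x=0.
18 - 12·x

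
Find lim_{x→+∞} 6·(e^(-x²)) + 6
Evaluate the dominant behaviour as x → +∞; each term tends to a finite value or vanishes.
Limit = 6.

Final answer: 6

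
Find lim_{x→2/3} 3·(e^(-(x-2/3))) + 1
Direct substitution at x = 2/3 gives 4.

Final answer: 4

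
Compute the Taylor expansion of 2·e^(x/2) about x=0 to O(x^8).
x^7/322560 + x^6/23040 + x^5/1920 + x^4/192 + x^3/24 + x^2/4 + x + 2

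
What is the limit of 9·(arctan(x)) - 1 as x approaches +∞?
Evaluate the dominant behaviour as x → +∞; each term tends to a finite value or vanishes.
Limit = -1 + 9·π/2.

Final answer: -1 + 9·π/2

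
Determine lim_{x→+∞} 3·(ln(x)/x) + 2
Evaluate the dominant behaviour as x → +∞; each term tends to a finite value or vanishes.
Limit = 2.

Final answer: 2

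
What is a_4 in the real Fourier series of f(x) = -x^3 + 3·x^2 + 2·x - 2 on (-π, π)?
a_4 = (1/π) ∫_{-π}^{π} f(x)·cos(4x) dx.
Evaluate the integral (use parity and integration by parts as needed): a_4 = 3/4.

Final answer: 3/4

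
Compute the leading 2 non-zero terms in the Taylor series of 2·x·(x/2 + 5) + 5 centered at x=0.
10·x + 5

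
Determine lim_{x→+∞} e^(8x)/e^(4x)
This is an ∞/∞ indeterminate form as x → +∞.
Rewrite e^(8x)/e^(4x) = e^((8−4)x) = e^(4x); the exponent coefficient is 4 > 0 so e^(4x) → ∞.
Limit = ∞.

Final answer: ∞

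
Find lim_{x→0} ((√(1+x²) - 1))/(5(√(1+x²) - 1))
Both numerator and denominator → 0 as x → 0; this is a 0/0 indeterminate form.
Expand each to leading order near x = 0: numerator ~ x^2/2, denominator ~ 5·x^2/2.
The limit of the ratio is 1/5.

Final answer: 1/5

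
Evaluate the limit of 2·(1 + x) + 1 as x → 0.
Direct substitution at x = 0 gives 3.

Final answer: 3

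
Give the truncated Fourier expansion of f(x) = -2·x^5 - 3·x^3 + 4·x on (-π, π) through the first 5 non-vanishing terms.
(-436 - 4·π^4 + 74·π^2)·sin(x) + (-7·π^2 + 13/2 + 2·π^4)·sin(2·x) + (-4·π^4/3 + 164/81 + 26·π^2/27)·sin(3·x) + (-67/32 + π^2/4 + π^4)·sin(4·x) + (-4·π^4/5 - 14·π^2/25 + 1084/625)·sin(5·x)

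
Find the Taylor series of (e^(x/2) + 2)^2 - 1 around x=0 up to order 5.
3·x^5/320 + 5·x^4/96 + x^3/4 + x^2 + 3·x + 8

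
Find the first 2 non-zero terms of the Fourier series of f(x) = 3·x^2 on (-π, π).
-12·cos(x) + π^2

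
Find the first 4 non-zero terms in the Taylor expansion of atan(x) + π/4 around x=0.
x^5/5 - x^3/3 + x + π/4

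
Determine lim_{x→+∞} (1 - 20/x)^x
As x → +∞: this is the defining limit (1 - 20/x)^x → e^(-20).
Limit = e^(-20).

Final answer: e^(-20)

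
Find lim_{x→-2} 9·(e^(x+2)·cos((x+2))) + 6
Direct substitution at x = -2 gives 15.

Final answer: 15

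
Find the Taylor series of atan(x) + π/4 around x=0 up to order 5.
x^5/5 - x^3/3 + x + π/4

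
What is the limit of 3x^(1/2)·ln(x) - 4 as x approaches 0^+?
The product is a 0·∞ indeterminate form at x → 0⁺.
Rewrite the product as 3·ln(x) / x^(-1/2) and apply L'Hôpital, or use the standard hierarchy x^(-1/2) ≫ |ln x| as x → 0⁺.
The indeterminate product → 0, so the limit = -4.

Final answer: -4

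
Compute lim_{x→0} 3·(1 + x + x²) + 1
Direct substitution at x = 0 gives 4.

Final answer: 4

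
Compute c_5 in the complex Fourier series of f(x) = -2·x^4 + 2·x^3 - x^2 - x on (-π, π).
Compute the real Fourier coefficients first: a_5 = 4/625 + 16·π^2/25, b_5 = -74/125 + 4·π^2/5.
Then c_5 = (a_5 − i·b_5)/2 = 2/625 + 8·π^2/25 - 2·i·π^2/5 + 37·i/125.

Final answer: 2/625 + 8·π^2/25 - 2·i·π^2/5 + 37·i/125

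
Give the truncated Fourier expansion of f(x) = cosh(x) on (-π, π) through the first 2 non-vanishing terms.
-cos(x)·sinh(π)/π + sinh(π)/π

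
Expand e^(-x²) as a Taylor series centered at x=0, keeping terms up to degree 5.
x^4/2 - x^2 + 1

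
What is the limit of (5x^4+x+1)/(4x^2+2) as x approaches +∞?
This is an ∞/∞ indeterminate form as x → +∞.
Divide numerator and denominator by x^4 and let the lower-order terms vanish; the numerator's degree 4 exceeds the denominator's degree 2, so the quotient diverges.
Limit = ∞.

Final answer: ∞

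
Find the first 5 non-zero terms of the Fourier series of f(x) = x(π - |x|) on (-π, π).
8·sin(x)/π + 8·sin(3·x)/(27·π) + 8·sin(5·x)/(125·π) + 8·sin(7·x)/(343·π) + 8·sin(9·x)/(729·π)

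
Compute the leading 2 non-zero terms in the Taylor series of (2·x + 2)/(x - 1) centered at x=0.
-4·x - 2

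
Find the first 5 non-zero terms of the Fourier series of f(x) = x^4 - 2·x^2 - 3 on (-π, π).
(56 - 8·π^2)·cos(x) + (-5 + 2·π^2)·cos(2·x) + (40/27 - 8·π^2/9)·cos(3·x) + (-11/16 + π^2/2)·cos(4·x) - 2·π^2/3 - 3 + π^4/5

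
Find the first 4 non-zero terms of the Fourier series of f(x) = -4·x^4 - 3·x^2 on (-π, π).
(-180 + 32·π^2)·cos(x) + (9 - 8·π^2)·cos(2·x) + (-28/27 + 32·π^2/9)·cos(3·x) - 4·π^4/5 - π^2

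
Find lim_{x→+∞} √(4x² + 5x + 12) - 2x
As x → +∞: multiply by the conjugate to get (5x+12)/(√(4x²+5x+12)+2x); the denominator ~ 4x, so the limit is 5/4.
Limit = 5/4.

Final answer: 5/4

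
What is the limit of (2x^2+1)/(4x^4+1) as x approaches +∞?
This is an ∞/∞ indeterminate form as x → +∞.
Divide numerator and denominator by x^4 and let the lower-order terms vanish; the numerator's degree 2 is below the denominator's degree 4, so the quotient → 0.
Limit = 0.

Final answer: 0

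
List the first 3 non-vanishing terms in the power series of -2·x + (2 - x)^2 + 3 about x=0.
x^2 - 6·x + 7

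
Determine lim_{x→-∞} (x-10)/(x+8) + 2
Evaluate the dominant behaviour as x → -∞; each term tends to a finite value or vanishes.
Limit = 3.

Final answer: 3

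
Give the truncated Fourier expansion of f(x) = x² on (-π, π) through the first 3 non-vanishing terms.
-4·cos(x) + cos(2·x) + π^2/3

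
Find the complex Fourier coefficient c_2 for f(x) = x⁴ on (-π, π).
Compute the real Fourier coefficients first: a_2 = -3 + 2·π^2, b_2 = 0.
Then c_2 = (a_2 − i·b_2)/2 = -3/2 + π^2.

Final answer: -3/2 + π^2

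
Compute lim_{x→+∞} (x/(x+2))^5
As x → +∞: x/(x+2) = 1/(1 + 2/x) → 1, and the 5th power of a limit-1 base also → 1.
Limit = 1.

Final answer: 1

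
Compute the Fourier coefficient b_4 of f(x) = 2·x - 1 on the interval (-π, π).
b_4 = (1/π) ∫_{-π}^{π} f(x)·sin(4x) dx.
Evaluate the integral (use parity and integration by parts as needed): b_4 = -1.

Final answer: -1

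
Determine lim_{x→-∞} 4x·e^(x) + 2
The product is a 0·∞ indeterminate form at x → -∞.
Rewrite the product as 4x / e^(-x) (an ∞/∞ form) and apply L'Hôpital, or use the standard hierarchy e^(|x|) ≫ |x| as x → -∞.
The indeterminate product → 0, so the limit = 2.

Final answer: 2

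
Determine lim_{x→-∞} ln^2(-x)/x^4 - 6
The quotient is an ∞/∞ indeterminate form as x → -∞.
Compare growth rates of the dominant terms (exponentials ≫ polynomials ≫ logarithms), or apply L'Hôpital's rule; the quotient → 0.
Adding the constant: 0 - 6 = -6. Limit = -6.

Final answer: -6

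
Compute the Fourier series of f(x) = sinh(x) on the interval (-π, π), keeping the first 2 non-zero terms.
sin(x)·sinh(π)/π - 4·sin(2·x)·sinh(π)/(5·π)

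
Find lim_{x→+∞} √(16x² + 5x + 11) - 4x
As x → +∞: multiply by the conjugate to get (5x+11)/(√(16x²+5x+11)+4x); the denominator ~ 8x, so the limit is 5/8.
Limit = 5/8.

Final answer: 5/8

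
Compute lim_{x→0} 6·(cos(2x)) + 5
Direct substitution at x = 0 gives 11.

Final answer: 11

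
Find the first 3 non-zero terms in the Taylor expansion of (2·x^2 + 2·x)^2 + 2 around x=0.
8·x^3 + 4·x^2 + 2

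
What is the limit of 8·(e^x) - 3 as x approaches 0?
Direct substitution at x = 0 gives 5.

Final answer: 5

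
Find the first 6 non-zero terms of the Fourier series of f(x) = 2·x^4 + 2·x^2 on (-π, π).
(88 - 16·π^2)·cos(x) + (-4 + 4·π^2)·cos(2·x) + (8/27 - 16·π^2/9)·cos(3·x) + (1/8 + π^2)·cos(4·x) + (-16·π^2/25 - 104/625)·cos(5·x) + 2·π^2/3 + 2·π^4/5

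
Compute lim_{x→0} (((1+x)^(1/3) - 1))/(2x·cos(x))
Both numerator and denominator → 0 as x → 0; this is a 0/0 indeterminate form.
Expand each to leading order near x = 0: numerator ~ x/3, denominator ~ 2·x.
The limit of the ratio is 1/6.

Final answer: 1/6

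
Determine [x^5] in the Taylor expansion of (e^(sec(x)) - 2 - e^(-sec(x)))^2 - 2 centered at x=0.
Expand to order 5: (e^(sec(x)) - 2 - e^(-sec(x)))^2 - 2 = x^4·(-2 - e^(-1) + e)^2·(e^(-1)/(6·(-2 - e^(-1) + e)) + 2·e/(3·(-2 - e^(-1) + e)) + (e^(-1)/(2·(-2 - e^(-1) + e)) + e/(2·(-2 - e^(-1) + e)))^2) + x^2·(e^(-1)/(-2 - e^(-1) + e) + e/(-2 - e^(-1) + e))·(-2 - e^(-1) + e)^2 - 2 + (-2 - e^(-1) + e)^2 + O(x^6).
The coefficient of x^5 is 0.

Final answer: 0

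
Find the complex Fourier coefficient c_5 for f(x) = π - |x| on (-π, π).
Compute the real Fourier coefficients first: a_5 = 4/(25·π), b_5 = 0.
Then c_5 = (a_5 − i·b_5)/2 = 2/(25·π).

Final answer: 2/(25·π)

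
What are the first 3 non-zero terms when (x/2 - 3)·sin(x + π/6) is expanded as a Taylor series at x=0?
x^2·(√(3)/4 + 3/4) + x·(1/4 - 3·√(3)/2) - 3/2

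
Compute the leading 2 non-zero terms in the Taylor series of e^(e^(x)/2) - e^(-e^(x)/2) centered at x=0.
x·(e^(-1/2)/2 + e^(1/2)/2) - e^(-1/2) + e^(1/2)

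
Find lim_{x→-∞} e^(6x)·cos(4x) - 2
Evaluate the dominant behaviour as x → -∞; each term tends to a finite value or vanishes.
Limit = -2.

Final answer: -2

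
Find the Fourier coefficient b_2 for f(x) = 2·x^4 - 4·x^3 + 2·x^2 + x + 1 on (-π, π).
b_2 = (1/π) ∫_{-π}^{π} f(x)·sin(2x) dx.
Evaluate the integral (use parity and integration by parts as needed): b_2 = -7 + 4·π^2.

Final answer: -7 + 4·π^2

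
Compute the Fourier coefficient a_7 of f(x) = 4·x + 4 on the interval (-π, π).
a_7 = (1/π) ∫_{-π}^{π} f(x)·cos(7x) dx.
Evaluate the integral (use parity and integration by parts as needed): a_7 = 0.

Final answer: 0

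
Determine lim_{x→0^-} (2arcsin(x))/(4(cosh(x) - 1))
Both numerator and denominator → 0 as x → 0^-; this is a 0/0 indeterminate form.
Expand each to leading order near x = 0: numerator ~ 2·x, denominator ~ 2·x^2.
The limit of the ratio is -∞.

Final answer: -∞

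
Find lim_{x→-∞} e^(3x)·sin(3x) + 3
Evaluate the dominant behaviour as x → -∞; each term tends to a finite value or vanishes.
Limit = 3.

Final answer: 3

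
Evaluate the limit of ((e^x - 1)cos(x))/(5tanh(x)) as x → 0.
Both numerator and denominator → 0 as x → 0; this is a 0/0 indeterminate form.
Expand each to leading order near x = 0: numerator ~ x, denominator ~ 5·x.
The limit of the ratio is 1/5.

Final answer: 1/5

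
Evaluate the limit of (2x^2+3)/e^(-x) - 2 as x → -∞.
The quotient is an ∞/∞ indeterminate form as x → -∞.
Compare growth rates of the dominant terms (exponentials ≫ polynomials ≫ logarithms), or apply L'Hôpital's rule; the quotient → 0.
Adding the constant: 0 - 2 = -2. Limit = -2.

Final answer: -2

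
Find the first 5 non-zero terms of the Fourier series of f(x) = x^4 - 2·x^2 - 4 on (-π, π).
(56 - 8·π^2)·cos(x) + (-5 + 2·π^2)·cos(2·x) + (40/27 - 8·π^2/9)·cos(3·x) + (-11/16 + π^2/2)·cos(4·x) - 2·π^2/3 - 4 + π^4/5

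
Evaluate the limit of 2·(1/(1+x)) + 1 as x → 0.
Direct substitution at x = 0 gives 3.

Final answer: 3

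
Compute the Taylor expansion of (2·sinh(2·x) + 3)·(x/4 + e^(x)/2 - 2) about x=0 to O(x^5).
115·x^4/48 - 11·x^3/4 + 15·x^2/4 - 15·x/4 - 9/2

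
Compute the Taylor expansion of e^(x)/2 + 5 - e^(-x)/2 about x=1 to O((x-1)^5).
(-1 + e^(2) + 10·e)·e^(-1)/2 + (1 + e^(2))·e^(-1)·(x - 1)/2 + (-1 + e^(2))·e^(-1)·(x - 1)^2/4 + (1 + e^(2))·e^(-1)·(x - 1)^3/12 + (-1 + e^(2))·e^(-1)·(x - 1)^4/48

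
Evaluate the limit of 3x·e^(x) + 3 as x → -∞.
The product is a 0·∞ indeterminate form at x → -∞.
Rewrite the product as 3x / e^(-x) (an ∞/∞ form) and apply L'Hôpital, or use the standard hierarchy e^(|x|) ≫ |x| as x → -∞.
The indeterminate product → 0, so the limit = 3.

Final answer: 3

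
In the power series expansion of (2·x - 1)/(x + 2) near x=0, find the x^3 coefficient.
Expand to order 3: (2·x - 1)/(x + 2) = 5·x^3/16 - 5·x^2/8 + 5·x/4 - 1/2 + O(x^4).
The coefficient of x^3 is 5/16.

Final answer: 5/16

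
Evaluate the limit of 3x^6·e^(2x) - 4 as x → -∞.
The product is a 0·∞ indeterminate form at x → -∞.
Rewrite the product as 3x^6 / e^(-2x) (an ∞/∞ form) and apply L'Hôpital, or use the standard hierarchy e^(2|x|) ≫ |x^6| as x → -∞.
The indeterminate product → 0, so the limit = -4.

Final answer: -4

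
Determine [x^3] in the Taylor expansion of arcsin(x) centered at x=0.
Expand to order 3: arcsin(x) = x^3/6 + x + O(x^4).
The coefficient of x^3 is 1/6.

Final answer: 1/6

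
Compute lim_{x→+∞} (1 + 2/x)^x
As x → +∞: this is the defining limit (1 + 2/x)^x → e^2.
Limit = e^(2).

Final answer: e^(2)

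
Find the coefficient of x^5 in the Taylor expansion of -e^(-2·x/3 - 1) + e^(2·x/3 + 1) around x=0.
Expand to order 5: -e^(-2·x/3 - 1) + e^(2·x/3 + 1) = x^5·(4·e^(-1)/3645 + 4·e/3645) + x^4·(-2·e^(-1)/243 + 2·e/243) + x^3·(4·e^(-1)/81 + 4·e/81) + x^2·(-2·e^(-1)/9 + 2·e/9) + x·(2·e^(-1)/3 + 2·e/3) - e^(-1) + e + O(x^6).
The coefficient of x^5 is 4·e^(-1)/3645 + 4·e/3645.

Final answer: 4·e^(-1)/3645 + 4·e/3645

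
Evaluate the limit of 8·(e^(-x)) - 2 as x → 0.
Direct substitution at x = 0 gives 6.

Final answer: 6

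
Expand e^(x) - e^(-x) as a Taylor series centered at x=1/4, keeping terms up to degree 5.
(-1 + e^(1/2))·e^(-1/4) + (1 + e^(1/2))·e^(-1/4)·(x - 1/4) + (-1 + e^(1/2))·e^(-1/4)·(x - 1/4)^2/2 + (1 + e^(1/2))·e^(-1/4)·(x - 1/4)^3/6 + (-1 + e^(1/2))·e^(-1/4)·(x - 1/4)^4/24 + (1 + e^(1/2))·e^(-1/4)·(x - 1/4)^5/120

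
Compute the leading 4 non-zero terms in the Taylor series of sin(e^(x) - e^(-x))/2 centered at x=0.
19·x^7/720 - 23·x^5/120 - x^3/2 + x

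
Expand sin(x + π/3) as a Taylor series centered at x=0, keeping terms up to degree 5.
x^5/240 + √(3)·x^4/48 - x^3/12 - √(3)·x^2/4 + x/2 + √(3)/2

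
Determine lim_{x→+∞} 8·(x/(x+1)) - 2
Evaluate the dominant behaviour as x → +∞; each term tends to a finite value or vanishes.
Limit = 6.

Final answer: 6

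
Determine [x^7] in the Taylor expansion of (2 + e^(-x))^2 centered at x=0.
Expand to order 7: (2 + e^(-x))^2 = -11·x^7/420 + 17·x^6/180 - 3·x^5/10 + 5·x^4/6 - 2·x^3 + 4·x^2 - 6·x + 9 + O(x^8).
The coefficient of x^7 is -11/420.

Final answer: -11/420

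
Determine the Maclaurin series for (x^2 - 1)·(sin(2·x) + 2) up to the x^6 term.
-8·x^5/5 + 10·x^3/3 + 2·x^2 - 2·x - 2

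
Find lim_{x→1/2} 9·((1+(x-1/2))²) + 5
Direct substitution at x = 1/2 gives 14.

Final answer: 14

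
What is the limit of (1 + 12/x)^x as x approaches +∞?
As x → +∞: this is the defining limit (1 + 12/x)^x → e^12.
Limit = e^(12).

Final answer: e^(12)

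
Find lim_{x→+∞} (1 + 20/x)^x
As x → +∞: this is the defining limit (1 + 20/x)^x → e^20.
Limit = e^(20).

Final answer: e^(20)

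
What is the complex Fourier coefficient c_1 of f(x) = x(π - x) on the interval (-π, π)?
Compute the real Fourier coefficients first: a_1 = 4, b_1 = 2·π.
Then c_1 = (a_1 − i·b_1)/2 = 2 - i·π.

Final answer: 2 - i·π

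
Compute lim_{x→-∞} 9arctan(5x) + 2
Evaluate the dominant behaviour as x → -∞; each term tends to a finite value or vanishes.
Limit = 2 - 9·π/2.

Final answer: 2 - 9·π/2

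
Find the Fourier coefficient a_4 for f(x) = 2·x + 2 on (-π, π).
a_4 = (1/π) ∫_{-π}^{π} f(x)·cos(4x) dx.
Evaluate the integral (use parity and integration by parts as needed): a_4 = 0.

Final answer: 0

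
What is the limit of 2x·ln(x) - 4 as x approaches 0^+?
The product is a 0·∞ indeterminate form at x → 0⁺.
Rewrite the product as 2·ln(x) / x^(-1) and apply L'Hôpital, or use the standard hierarchy x^(-1) ≫ |ln x| as x → 0⁺.
The indeterminate product → 0, so the limit = -4.

Final answer: -4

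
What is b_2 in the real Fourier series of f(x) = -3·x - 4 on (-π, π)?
b_2 = (1/π) ∫_{-π}^{π} f(x)·sin(2x) dx.
Evaluate the integral (use parity and integration by parts as needed): b_2 = 3.

Final answer: 3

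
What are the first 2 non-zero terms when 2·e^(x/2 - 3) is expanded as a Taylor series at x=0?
x·e^(-3) + 2·e^(-3)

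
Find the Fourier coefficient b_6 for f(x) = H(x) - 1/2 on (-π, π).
b_6 = (1/π) ∫_{-π}^{π} f(x)·sin(6x) dx.
Evaluate the integral (use parity and integration by parts as needed): b_6 = 0.

Final answer: 0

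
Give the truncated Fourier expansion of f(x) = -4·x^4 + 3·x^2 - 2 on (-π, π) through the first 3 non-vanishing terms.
(-204 + 32·π^2)·cos(x) + (15 - 8·π^2)·cos(2·x) - 4·π^4/5 - 2 + π^2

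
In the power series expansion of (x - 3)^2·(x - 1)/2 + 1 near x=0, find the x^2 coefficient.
Expand to order 2: (x - 3)^2·(x - 1)/2 + 1 = -7·x^2/2 + 15·x/2 - 7/2 + O(x^3).
The coefficient of x^2 is -7/2.

Final answer: -7/2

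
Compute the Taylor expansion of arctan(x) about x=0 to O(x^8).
-x^7/7 + x^5/5 - x^3/3 + x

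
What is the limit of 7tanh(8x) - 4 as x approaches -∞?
Evaluate the dominant behaviour as x → -∞; each term tends to a finite value or vanishes.
Limit = -11.

Final answer: -11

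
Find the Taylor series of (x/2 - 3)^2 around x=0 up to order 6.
x^2/4 - 3·x + 9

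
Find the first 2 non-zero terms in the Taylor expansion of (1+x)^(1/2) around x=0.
x/2 + 1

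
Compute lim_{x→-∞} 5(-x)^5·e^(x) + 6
The product is a 0·∞ indeterminate form at x → -∞.
Rewrite the product as 5(-x)^5 / e^(-x) (an ∞/∞ form) and apply L'Hôpital, or use the standard hierarchy e^(|x|) ≫ |(-x)^5| as x → -∞.
The indeterminate product → 0, so the limit = 6.

Final answer: 6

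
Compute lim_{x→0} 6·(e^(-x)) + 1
Direct substitution at x = 0 gives 7.

Final answer: 7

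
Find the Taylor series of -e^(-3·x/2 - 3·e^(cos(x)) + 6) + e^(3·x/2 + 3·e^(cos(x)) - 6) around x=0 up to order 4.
x^4·(-19·e^(-5 + 3·e)/16 - 9·e^(8 - 3·e)/8 - 19·e^(7 - 3·e)/16 - 27·e^(6 - 3·e)/128 + 27·e^(-6 + 3·e)/128 + 9·e^(-4 + 3·e)/8) + x^3·(-9·e^(-5 + 3·e)/4 + 9·e^(6 - 3·e)/16 + 9·e^(7 - 3·e)/4 + 9·e^(-6 + 3·e)/16) + x^2·(-3·e^(-5 + 3·e)/2 - 3·e^(7 - 3·e)/2 - 9·e^(6 - 3·e)/8 + 9·e^(-6 + 3·e)/8) + x·(3·e^(6 - 3·e)/2 + 3·e^(-6 + 3·e)/2) - e^(6 - 3·e) + e^(-6 + 3·e)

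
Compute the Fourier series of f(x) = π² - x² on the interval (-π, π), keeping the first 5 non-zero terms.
4·cos(x) - cos(2·x) + 4·cos(3·x)/9 - cos(4·x)/4 + 2·π^2/3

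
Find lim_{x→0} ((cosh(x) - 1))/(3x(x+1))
Both numerator and denominator → 0 as x → 0; this is a 0/0 indeterminate form.
Expand each to leading order near x = 0: numerator ~ x^2/2, denominator ~ 3·x.
The limit of the ratio is 0.

Final answer: 0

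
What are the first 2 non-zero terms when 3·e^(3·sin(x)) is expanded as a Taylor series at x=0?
9·x + 3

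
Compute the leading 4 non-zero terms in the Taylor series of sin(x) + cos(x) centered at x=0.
-x^3/6 - x^2/2 + x + 1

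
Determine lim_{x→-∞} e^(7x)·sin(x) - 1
Evaluate the dominant behaviour as x → -∞; each term tends to a finite value or vanishes.
Limit = -1.

Final answer: -1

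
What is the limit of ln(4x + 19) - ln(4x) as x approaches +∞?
This is an ∞ − ∞ indeterminate form.
Combine the logarithms: ln(4x+19) − ln(4x) = ln((4x+19)/(4x)) = ln(1 + 19/(4x)) → ln(1) = 0.
Limit = 0.

Final answer: 0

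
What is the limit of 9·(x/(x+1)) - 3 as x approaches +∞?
Evaluate the dominant behaviour as x → +∞; each term tends to a finite value or vanishes.
Limit = 6.

Final answer: 6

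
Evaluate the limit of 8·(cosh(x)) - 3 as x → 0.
Direct substitution at x = 0 gives 5.

Final answer: 5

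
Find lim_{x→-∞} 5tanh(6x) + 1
Evaluate the dominant behaviour as x → -∞; each term tends to a finite value or vanishes.
Limit = -4.

Final answer: -4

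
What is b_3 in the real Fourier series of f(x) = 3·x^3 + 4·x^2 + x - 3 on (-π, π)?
b_3 = (1/π) ∫_{-π}^{π} f(x)·sin(3x) dx.
Evaluate the integral (use parity and integration by parts as needed): b_3 = -2/3 + 2·π^2.

Final answer: -2/3 + 2·π^2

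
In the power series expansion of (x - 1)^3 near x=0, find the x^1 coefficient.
Expand to order 1: (x - 1)^3 = 3·x - 1 + O(x^2).
The coefficient of x^1 is 3.

Final answer: 3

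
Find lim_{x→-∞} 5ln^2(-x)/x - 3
The quotient is an ∞/∞ indeterminate form as x → -∞.
Compare growth rates of the dominant terms (exponentials ≫ polynomials ≫ logarithms), or apply L'Hôpital's rule; the quotient → 0.
Adding the constant: 0 - 3 = -3. Limit = -3.

Final answer: -3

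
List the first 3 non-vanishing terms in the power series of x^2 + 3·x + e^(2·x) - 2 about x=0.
3·x^2 + 5·x - 1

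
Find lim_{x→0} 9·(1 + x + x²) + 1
Direct substitution at x = 0 gives 10.

Final answer: 10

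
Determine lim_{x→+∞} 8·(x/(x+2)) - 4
Evaluate the dominant behaviour as x → +∞; each term tends to a finite value or vanishes.
Limit = 4.

Final answer: 4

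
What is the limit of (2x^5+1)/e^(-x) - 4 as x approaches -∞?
The quotient is an ∞/∞ indeterminate form as x → -∞.
Compare growth rates of the dominant terms (exponentials ≫ polynomials ≫ logarithms), or apply L'Hôpital's rule; the quotient → 0.
Adding the constant: 0 - 4 = -4. Limit = -4.

Final answer: -4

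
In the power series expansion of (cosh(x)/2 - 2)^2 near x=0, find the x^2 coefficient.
Expand to order 2: (cosh(x)/2 - 2)^2 = 9/4 - 3·x^2/4 + O(x^3).
The coefficient of x^2 is -3/4.

Final answer: -3/4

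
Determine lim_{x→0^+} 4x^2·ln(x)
This is a 0·∞ indeterminate form at x → 0⁺.
Rewrite the product as 4·ln(x) / x^(-2) and apply L'Hôpital, or use the standard hierarchy x^(-2) ≫ |ln x| as x → 0⁺.
The indeterminate product → 0, so the limit = 0.

Final answer: 0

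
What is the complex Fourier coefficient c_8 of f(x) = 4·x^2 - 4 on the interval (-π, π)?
Compute the real Fourier coefficients first: a_8 = 1/4, b_8 = 0.
Then c_8 = (a_8 − i·b_8)/2 = 1/8.

Final answer: 1/8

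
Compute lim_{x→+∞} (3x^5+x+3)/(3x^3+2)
This is an ∞/∞ indeterminate form as x → +∞.
Divide numerator and denominator by x^5 and let the lower-order terms vanish; the numerator's degree 5 exceeds the denominator's degree 3, so the quotient diverges.
Limit = ∞.

Final answer: ∞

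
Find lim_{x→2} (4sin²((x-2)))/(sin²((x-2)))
Both numerator and denominator → 0 as x → 2; this is a 0/0 indeterminate form.
Expand each to leading order near x = 2: numerator ~ 4·(x - 2)^2, denominator ~ (x - 2)^2.
The limit of the ratio is 4.

Final answer: 4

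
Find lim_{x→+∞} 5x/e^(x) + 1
The quotient is an ∞/∞ indeterminate form as x → +∞.
The exponential denominator e^(x) dominates the polynomial numerator (e^x ≫ x as x → ∞), so the quotient → 0.
Adding the constant: 0 + 1 = 1. Limit = 1.

Final answer: 1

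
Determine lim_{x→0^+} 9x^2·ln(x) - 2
The product is a 0·∞ indeterminate form at x → 0⁺.
Rewrite the product as 9·ln(x) / x^(-2) and apply L'Hôpital, or use the standard hierarchy x^(-2) ≫ |ln x| as x → 0⁺.
The indeterminate product → 0, so the limit = -2.

Final answer: -2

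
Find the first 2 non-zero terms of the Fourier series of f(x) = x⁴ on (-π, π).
(48 - 8·π^2)·cos(x) + π^4/5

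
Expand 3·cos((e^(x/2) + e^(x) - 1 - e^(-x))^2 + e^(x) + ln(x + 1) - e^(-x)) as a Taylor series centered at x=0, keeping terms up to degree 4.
-1635·x^4/32 - 207·x^3/4 - 27·x^2/2 + 3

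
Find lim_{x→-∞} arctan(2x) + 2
Evaluate the dominant behaviour as x → -∞; each term tends to a finite value or vanishes.
Limit = 2 - π/2.

Final answer: 2 - π/2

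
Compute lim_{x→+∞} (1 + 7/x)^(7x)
As x → +∞: write (1 + 7/x)^(7x) = ((1 + 7/x)^x)^7 → (e^7)^7 = e^49.
Limit = e^(49).

Final answer: e^(49)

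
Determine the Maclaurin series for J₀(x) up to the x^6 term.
-x^6/2304 + x^4/64 - x^2/4 + 1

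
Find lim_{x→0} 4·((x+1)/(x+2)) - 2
Direct substitution at x = 0 gives 0.

Final answer: 0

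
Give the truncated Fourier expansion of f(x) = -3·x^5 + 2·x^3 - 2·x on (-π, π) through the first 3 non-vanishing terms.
(-748 - 6·π^4 + 124·π^2)·sin(x) + (-17·π^2 + 55/2 + 3·π^4)·sin(2·x) + (-2·π^4 - 140/27 + 52·π^2/9)·sin(3·x)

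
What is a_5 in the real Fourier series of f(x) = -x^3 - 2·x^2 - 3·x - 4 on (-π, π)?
a_5 = (1/π) ∫_{-π}^{π} f(x)·cos(5x) dx.
Evaluate the integral (use parity and integration by parts as needed): a_5 = 8/25.

Final answer: 8/25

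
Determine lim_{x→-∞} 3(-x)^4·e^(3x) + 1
The product is a 0·∞ indeterminate form at x → -∞.
Rewrite the product as 3(-x)^4 / e^(-3x) (an ∞/∞ form) and apply L'Hôpital, or use the standard hierarchy e^(3|x|) ≫ |(-x)^4| as x → -∞.
The indeterminate product → 0, so the limit = 1.

Final answer: 1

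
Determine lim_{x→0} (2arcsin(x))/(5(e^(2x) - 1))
Both numerator and denominator → 0 as x → 0; this is a 0/0 indeterminate form.
Expand each to leading order near x = 0: numerator ~ 2·x, denominator ~ 10·x.
The limit of the ratio is 1/5.

Final answer: 1/5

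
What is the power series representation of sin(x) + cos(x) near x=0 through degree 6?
-x^6/720 + x^5/120 + x^4/24 - x^3/6 - x^2/2 + x + 1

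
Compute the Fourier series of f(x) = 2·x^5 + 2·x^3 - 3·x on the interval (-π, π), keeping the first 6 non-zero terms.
(-76·π^2 + 4·π^4 + 450)·sin(x) + (-2·π^4 - 9 + 8·π^2)·sin(2·x) + (-44·π^2/27 - 74/81 + 4·π^4/3)·sin(3·x) + (-π^4 + 45/32 + π^2/4)·sin(4·x) + (-774/625 + 4·π^2/25 + 4·π^4/5)·sin(5·x) + (-2·π^4/3 - 8·π^2/27 + 85/81)·sin(6·x)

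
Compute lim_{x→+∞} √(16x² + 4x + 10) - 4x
As x → +∞: multiply by the conjugate to get (4x+10)/(√(16x²+4x+10)+4x); the denominator ~ 8x, so the limit is 4/8 = 1/2.
Limit = 1/2.

Final answer: 1/2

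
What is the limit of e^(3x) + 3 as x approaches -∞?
Evaluate the dominant behaviour as x → -∞; each term tends to a finite value or vanishes.
Limit = 3.

Final answer: 3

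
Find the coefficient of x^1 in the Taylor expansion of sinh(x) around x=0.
Expand to order 1: sinh(x) = x + O(x^2).
The coefficient of x^1 is 1.

Final answer: 1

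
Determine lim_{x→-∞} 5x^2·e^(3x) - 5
The product is a 0·∞ indeterminate form at x → -∞.
Rewrite the product as 5x^2 / e^(-3x) (an ∞/∞ form) and apply L'Hôpital, or use the standard hierarchy e^(3|x|) ≫ |x^2| as x → -∞.
The indeterminate product → 0, so the limit = -5.

Final answer: -5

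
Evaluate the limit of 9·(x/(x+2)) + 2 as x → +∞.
Evaluate the dominant behaviour as x → +∞; each term tends to a finite value or vanishes.
Limit = 11.

Final answer: 11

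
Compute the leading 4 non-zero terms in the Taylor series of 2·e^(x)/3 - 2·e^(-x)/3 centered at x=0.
x^7/3780 + x^5/90 + 2·x^3/9 + 4·x/3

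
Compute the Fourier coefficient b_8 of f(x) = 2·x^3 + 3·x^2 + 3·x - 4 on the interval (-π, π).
b_8 = (1/π) ∫_{-π}^{π} f(x)·sin(8x) dx.
Evaluate the integral (use parity and integration by parts as needed): b_8 = -π^2/2 - 45/64.

Final answer: -π^2/2 - 45/64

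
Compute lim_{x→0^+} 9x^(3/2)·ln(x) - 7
The product is a 0·∞ indeterminate form at x → 0⁺.
Rewrite the product as 9·ln(x) / x^(-3/2) and apply L'Hôpital, or use the standard hierarchy x^(-3/2) ≫ |ln x| as x → 0⁺.
The indeterminate product → 0, so the limit = -7.

Final answer: -7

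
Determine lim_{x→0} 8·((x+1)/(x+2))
Direct substitution at x = 0 gives 4.

Final answer: 4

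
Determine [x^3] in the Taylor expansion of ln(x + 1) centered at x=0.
Expand to order 3: ln(x + 1) = x^3/3 - x^2/2 + x + O(x^4).
The coefficient of x^3 is 1/3.

Final answer: 1/3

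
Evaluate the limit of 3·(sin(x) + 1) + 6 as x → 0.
Direct substitution at x = 0 gives 9.

Final answer: 9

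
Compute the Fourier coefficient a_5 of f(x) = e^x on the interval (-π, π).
a_5 = (1/π) ∫_{-π}^{π} f(x)·cos(5x) dx.
Evaluate the integral (use parity and integration by parts as needed): a_5 = (1 - e^(2·π))·e^(-π)/(26·π).

Final answer: (1 - e^(2·π))·e^(-π)/(26·π)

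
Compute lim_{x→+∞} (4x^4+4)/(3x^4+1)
This is an ∞/∞ indeterminate form as x → +∞.
Divide numerator and denominator by x^4 and let the lower-order terms vanish; the leading terms give 4/3.
Limit = 4/3.

Final answer: 4/3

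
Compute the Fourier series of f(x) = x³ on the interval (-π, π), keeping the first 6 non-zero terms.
(-12 + 2·π^2)·sin(x) + (3/2 - π^2)·sin(2·x) + (-4/9 + 2·π^2/3)·sin(3·x) + (3/16 - π^2/2)·sin(4·x) + (-12/125 + 2·π^2/5)·sin(5·x) + (1/18 - π^2/3)·sin(6·x)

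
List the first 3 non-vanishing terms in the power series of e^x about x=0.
x^2/2 + x + 1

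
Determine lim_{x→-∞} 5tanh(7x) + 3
Evaluate the dominant behaviour as x → -∞; each term tends to a finite value or vanishes.
Limit = -2.

Final answer: -2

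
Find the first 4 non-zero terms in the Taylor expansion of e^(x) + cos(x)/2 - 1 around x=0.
x^3/6 + x^2/4 + x + 1/2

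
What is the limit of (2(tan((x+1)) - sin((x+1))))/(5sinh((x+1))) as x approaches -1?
Both numerator and denominator → 0 as x → -1; this is a 0/0 indeterminate form.
Expand each to leading order near x = -1: numerator ~ (x + 1)^3, denominator ~ 5·(x + 1).
The limit of the ratio is 0.

Final answer: 0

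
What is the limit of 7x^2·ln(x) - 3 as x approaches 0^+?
The product is a 0·∞ indeterminate form at x → 0⁺.
Rewrite the product as 7·ln(x) / x^(-2) and apply L'Hôpital, or use the standard hierarchy x^(-2) ≫ |ln x| as x → 0⁺.
The indeterminate product → 0, so the limit = -3.

Final answer: -3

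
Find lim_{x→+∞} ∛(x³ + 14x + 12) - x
This is an ∞ − ∞ indeterminate form.
Multiply by (A² + AB + B²)/(A² + AB + B²) where A = ∛(x³+14x + 12), B = x to use A³ − B³ = (A−B)(A²+AB+B²); the x³ terms cancel, leaving (14x + 12)/(A²+AB+B²) with denominator ~ 3x², so the limit is 0.
Limit = 0.

Final answer: 0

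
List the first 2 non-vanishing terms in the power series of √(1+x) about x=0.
x/2 + 1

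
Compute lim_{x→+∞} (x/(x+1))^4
As x → +∞: x/(x+1) = 1/(1 + 1/x) → 1, and the 4th power of a limit-1 base also → 1.
Limit = 1.

Final answer: 1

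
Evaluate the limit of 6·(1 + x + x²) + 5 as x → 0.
Direct substitution at x = 0 gives 11.

Final answer: 11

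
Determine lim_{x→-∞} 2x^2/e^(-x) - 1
The quotient is an ∞/∞ indeterminate form as x → -∞.
Compare growth rates of the dominant terms (exponentials ≫ polynomials ≫ logarithms), or apply L'Hôpital's rule; the quotient → 0.
Adding the constant: 0 - 1 = -1. Limit = -1.

Final answer: -1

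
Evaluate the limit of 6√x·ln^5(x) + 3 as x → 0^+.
The product is a 0·∞ indeterminate form at x → 0⁺.
Rewrite the product as 6·ln^5(x) / x^(-1/2) and apply L'Hôpital, or use the standard hierarchy x^(-1/2) ≫ |ln x|^5 as x → 0⁺.
The indeterminate product → 0, so the limit = 3.

Final answer: 3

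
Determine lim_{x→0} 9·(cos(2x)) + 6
Direct substitution at x = 0 gives 15.

Final answer: 15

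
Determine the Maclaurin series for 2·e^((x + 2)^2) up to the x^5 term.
212·x^5·e^(4)/5 + 115·x^4·e^(4)/3 + 88·x^3·e^(4)/3 + 18·x^2·e^(4) + 8·x·e^(4) + 2·e^(4)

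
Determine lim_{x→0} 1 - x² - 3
Direct substitution at x = 0 gives -2.

Final answer: -2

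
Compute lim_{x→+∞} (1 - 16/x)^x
As x → +∞: this is the defining limit (1 - 16/x)^x → e^(-16).
Limit = e^(-16).

Final answer: e^(-16)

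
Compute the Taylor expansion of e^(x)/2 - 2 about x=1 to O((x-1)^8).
-2 + e/2 + e·(x - 1)/2 + e·(x - 1)^2/4 + e·(x - 1)^3/12 + e·(x - 1)^4/48 + e·(x - 1)^5/240 + e·(x - 1)^6/1440 + e·(x - 1)^7/10080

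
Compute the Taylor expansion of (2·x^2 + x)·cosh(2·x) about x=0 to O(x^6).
2·x^5/3 + 4·x^4 + 2·x^3 + 2·x^2 + x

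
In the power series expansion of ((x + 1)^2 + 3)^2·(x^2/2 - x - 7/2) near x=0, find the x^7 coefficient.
Expand to order 7: ((x + 1)^2 + 3)^2·(x^2/2 - x - 7/2) = x^6/2 + x^5 - 3·x^4/2 - 18·x^3 - 50·x^2 - 72·x - 56 + O(x^8).
The coefficient of x^7 is 0.

Final answer: 0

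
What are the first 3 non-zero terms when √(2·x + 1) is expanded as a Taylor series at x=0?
-x^2/2 + x + 1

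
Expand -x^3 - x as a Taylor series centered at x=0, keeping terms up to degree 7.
-x^3 - x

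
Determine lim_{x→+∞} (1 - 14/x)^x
As x → +∞: this is the defining limit (1 - 14/x)^x → e^(-14).
Limit = e^(-14).

Final answer: e^(-14)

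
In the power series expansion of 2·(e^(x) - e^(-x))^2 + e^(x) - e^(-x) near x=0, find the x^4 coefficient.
Expand to order 4: 2·(e^(x) - e^(-x))^2 + e^(x) - e^(-x) = 8·x^4/3 + x^3/3 + 8·x^2 + 2·x + O(x^5).
The coefficient of x^4 is 8/3.

Final answer: 8/3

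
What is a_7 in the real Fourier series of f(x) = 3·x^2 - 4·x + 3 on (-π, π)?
a_7 = (1/π) ∫_{-π}^{π} f(x)·cos(7x) dx.
Evaluate the integral (use parity and integration by parts as needed): a_7 = -12/49.

Final answer: -12/49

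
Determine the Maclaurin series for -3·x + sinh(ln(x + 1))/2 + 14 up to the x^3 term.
x^3/4 - x^2/4 - 5·x/2 + 14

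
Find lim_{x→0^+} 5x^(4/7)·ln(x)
This is a 0·∞ indeterminate form at x → 0⁺.
Rewrite the product as 5·ln(x) / x^(-4/7) and apply L'Hôpital, or use the standard hierarchy x^(-4/7) ≫ |ln x| as x → 0⁺.
The indeterminate product → 0, so the limit = 0.

Final answer: 0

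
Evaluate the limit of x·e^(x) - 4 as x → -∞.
The product is a 0·∞ indeterminate form at x → -∞.
Rewrite the product as x / e^(-x) (an ∞/∞ form) and apply L'Hôpital, or use the standard hierarchy e^(|x|) ≫ |x| as x → -∞.
The indeterminate product → 0, so the limit = -4.

Final answer: -4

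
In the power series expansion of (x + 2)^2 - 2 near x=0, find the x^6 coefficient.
Expand to order 6: (x + 2)^2 - 2 = x^2 + 4·x + 2 + O(x^7).
The coefficient of x^6 is 0.

Final answer: 0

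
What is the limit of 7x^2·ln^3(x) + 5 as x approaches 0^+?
The product is a 0·∞ indeterminate form at x → 0⁺.
Rewrite the product as 7·ln^3(x) / x^(-2) and apply L'Hôpital, or use the standard hierarchy x^(-2) ≫ |ln x|^3 as x → 0⁺.
The indeterminate product → 0, so the limit = 5.

Final answer: 5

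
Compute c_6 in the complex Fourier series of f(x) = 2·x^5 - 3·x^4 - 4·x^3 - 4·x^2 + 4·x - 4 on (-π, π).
Compute the real Fourier coefficients first: a_6 = -2·π^2/3 - 1/3, b_6 = -2·π^4/3 - 131/81 + 46·π^2/27.
Then c_6 = (a_6 − i·b_6)/2 = -π^2/3 - 1/6 - 23·i·π^2/27 + 131·i/162 + i·π^4/3.

Final answer: -π^2/3 - 1/6 - 23·i·π^2/27 + 131·i/162 + i·π^4/3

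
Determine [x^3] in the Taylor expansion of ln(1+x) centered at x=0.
Expand to order 3: ln(1+x) = x^3/3 - x^2/2 + x + O(x^4).
The coefficient of x^3 is 1/3.

Final answer: 1/3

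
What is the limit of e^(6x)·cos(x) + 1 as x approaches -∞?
Evaluate the dominant behaviour as x → -∞; each term tends to a finite value or vanishes.
Limit = 1.

Final answer: 1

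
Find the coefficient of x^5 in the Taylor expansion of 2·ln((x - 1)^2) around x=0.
Expand to order 5: 2·ln((x - 1)^2) = -4·x^5/5 - x^4 - 4·x^3/3 - 2·x^2 - 4·x + O(x^6).
The coefficient of x^5 is -4/5.

Final answer: -4/5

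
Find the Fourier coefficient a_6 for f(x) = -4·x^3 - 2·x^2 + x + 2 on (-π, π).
a_6 = (1/π) ∫_{-π}^{π} f(x)·cos(6x) dx.
Evaluate the integral (use parity and integration by parts as needed): a_6 = -2/9.

Final answer: -2/9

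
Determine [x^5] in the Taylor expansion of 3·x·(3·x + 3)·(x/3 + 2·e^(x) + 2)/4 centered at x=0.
Expand to order 5: 3·x·(3·x + 3)·(x/3 + 2·e^(x) + 2)/4 = 15·x^5/16 + 3·x^4 + 15·x^3/2 + 57·x^2/4 + 9·x + O(x^6).
The coefficient of x^5 is 15/16.

Final answer: 15/16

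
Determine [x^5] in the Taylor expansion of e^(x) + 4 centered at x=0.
Expand to order 5: e^(x) + 4 = x^5/120 + x^4/24 + x^3/6 + x^2/2 + x + 5 + O(x^6).
The coefficient of x^5 is 1/120.

Final answer: 1/120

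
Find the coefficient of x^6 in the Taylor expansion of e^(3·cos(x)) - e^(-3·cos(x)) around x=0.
Expand to order 6: e^(3·cos(x)) - e^(-3·cos(x)) = x^6·(-181·e^(3)/240 - 91·e^(-3)/240) + x^4·(-e^(-3) + 5·e^(3)/4) + x^2·(-3·e^(3)/2 - 3·e^(-3)/2) - e^(-3) + e^(3) + O(x^7).
The coefficient of x^6 is -181·e^(3)/240 - 91·e^(-3)/240.

Final answer: -181·e^(3)/240 - 91·e^(-3)/240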